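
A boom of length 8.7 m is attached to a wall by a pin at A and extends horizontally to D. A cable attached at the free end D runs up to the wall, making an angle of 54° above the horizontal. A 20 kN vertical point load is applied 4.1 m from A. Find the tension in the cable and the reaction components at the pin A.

T = 11.65 kN, A_x = 6.848 kN, A_y = 10.57 kN

ΣM about A: T·sin54°·8.7 − 20·4.1 = 0 → T = 82/(8.7·0.809017) = 11.6503 ≈ 11.65 kN.
ΣF_x = 0: A_x − T·cos54° = 0 → A_x = 11.6503 × 0.587785 = 6.848 kN.
ΣF_y = 0: A_y + T·sin54° − 20 = 0 → A_y = 20 − 11.6503 × 0.809017 = 10.57 kN.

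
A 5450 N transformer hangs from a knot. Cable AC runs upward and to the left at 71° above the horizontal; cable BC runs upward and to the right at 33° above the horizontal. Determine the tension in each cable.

ΣF_x = 0: −T_AC·cos71° + T_BC·cos33° = 0 → T_BC = 0.388196·T_AC.
ΣF_y = 0: T_AC·sin71° + T_BC·sin33° = 5450.
Substitute: T_AC·(0.945519 + 0.388196·0.544639) = 5450 → T_AC = 4710.68 ≈ 4711 N.
Then T_BC = 0.388196 × 4710.68 = 1829 N.

T_AC = 4711 N, T_BC = 1829 N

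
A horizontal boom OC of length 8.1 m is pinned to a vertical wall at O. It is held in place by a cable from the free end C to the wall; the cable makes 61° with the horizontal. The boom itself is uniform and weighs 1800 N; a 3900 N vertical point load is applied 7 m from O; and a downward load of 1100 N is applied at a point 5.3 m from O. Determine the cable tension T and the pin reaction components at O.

T = 5705 N, O_x = 2766 N, O_y = 1810 N

ΣM about O: T·sin61°·8.1 − 1800·4.05 − 3900·7 − 1100·5.3 = 0 → T = 40420/(8.1·0.87462) = 5705.48 ≈ 5705 N.
ΣF_x = 0: O_x − T·cos61° = 0 → O_x = 5705.48 × 0.48481 = 2766 N.
ΣF_y = 0: O_y + T·sin61° − 1800 − 3900 − 1100 = 0 → O_y = 6800 − 5705.48 × 0.87462 = 1810 N.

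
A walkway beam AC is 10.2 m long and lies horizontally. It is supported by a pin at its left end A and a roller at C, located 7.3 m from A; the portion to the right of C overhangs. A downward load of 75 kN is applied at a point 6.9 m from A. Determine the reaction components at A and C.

A_x = 0, A_y = 4.110 kN, C_y = 70.89 kN

Taking moments about A: C_y·7.3 − 75·6.9 = 0 → C_y = 517.5/7.3 = 70.8904 ≈ 70.89 kN.
ΣF_y = 0: A_y + 70.8904 − 75 = 0 → A_y = 4.110 kN.
ΣF_x = 0: no horizontal applied forces, so A_x = 0.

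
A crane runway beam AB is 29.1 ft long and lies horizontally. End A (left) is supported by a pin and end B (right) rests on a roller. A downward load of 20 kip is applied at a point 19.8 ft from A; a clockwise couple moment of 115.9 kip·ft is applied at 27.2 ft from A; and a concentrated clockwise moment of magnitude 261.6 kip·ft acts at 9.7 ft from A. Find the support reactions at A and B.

Moments about A: B_y·29.1 − 20·19.8 − 115.9 − 261.6 = 0 → B_y = 773.5/29.1 = 26.5808 ≈ 26.58 kip.
ΣF_y = 0: A_y + 26.5808 − 20 = 0 → A_y = -6.581 kip.
ΣF_x = 0: no horizontal applied forces, so A_x = 0.

A_x = 0, A_y = -6.581 kip, B_y = 26.58 kip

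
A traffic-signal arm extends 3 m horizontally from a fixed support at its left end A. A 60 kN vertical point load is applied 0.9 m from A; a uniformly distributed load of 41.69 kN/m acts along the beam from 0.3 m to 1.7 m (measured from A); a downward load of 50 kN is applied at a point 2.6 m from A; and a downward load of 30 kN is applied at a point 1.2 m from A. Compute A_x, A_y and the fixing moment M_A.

Resultant of the distributed load: 41.69 × 1.4 = 58.366 kN at 1 m from A.
ΣF_x = 0: A_x = 0.
ΣF_y = 0: A_y − 60 − 41.69·1.4 − 50 − 30 = 0 → A_y = 198.4 kN.
ΣM about A: M_A − 60·0.9 − (41.69·1.4)·1 − 50·2.6 − 30·1.2 = 0 → M_A = 278.4 kN·m.

A_x = 0, A_y = 198.4 kN, M_A = 278.4 kN·m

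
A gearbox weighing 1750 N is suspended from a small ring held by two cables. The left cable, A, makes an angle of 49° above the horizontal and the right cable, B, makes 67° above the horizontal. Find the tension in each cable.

T_A = 760.8 N, T_B = 1277 N

ΣF_x = 0: −T_A·cos49° + T_B·cos67° = 0 → T_B = 1.67905·T_A.
ΣF_y = 0: T_A·sin49° + T_B·sin67° = 1750.
Substitute: T_A·(0.75471 + 1.67905·0.920505) = 1750 → T_A = 760.776 ≈ 760.8 N.
Then T_B = 1.67905 × 760.776 = 1277 N.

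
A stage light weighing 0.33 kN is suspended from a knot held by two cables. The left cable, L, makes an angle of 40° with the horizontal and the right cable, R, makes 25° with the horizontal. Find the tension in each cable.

ΣF_x = 0: −T_L·cos40° + T_R·cos25° = 0 → T_R = 0.845237·T_L.
ΣF_y = 0: T_L·sin40° + T_R·sin25° = 0.33.
Substitute: T_L·(0.642788 + 0.845237·0.422618) = 0.33 → T_L = 0.3300 kN.
Then T_R = 0.845237 × 0.33 = 0.2789 kN.

T_L = 0.3300 kN, T_R = 0.2789 kN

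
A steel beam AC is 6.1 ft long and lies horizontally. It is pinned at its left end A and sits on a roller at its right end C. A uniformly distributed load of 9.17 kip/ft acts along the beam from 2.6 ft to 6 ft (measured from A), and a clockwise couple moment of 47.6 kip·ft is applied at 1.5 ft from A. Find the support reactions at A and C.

Resultant of the distributed load: 9.17 × 3.4 = 31.178 kip at 4.3 ft from A.
ΣM about A: C_y·6.1 − (9.17·3.4)·4.3 − 47.6 = 0 → C_y = 181.6654/6.1 = 29.7812 ≈ 29.78 kip.
ΣF_y = 0: A_y + 29.7812 − 9.17·3.4 = 0 → A_y = 1.397 kip.
ΣF_x = 0: no horizontal applied forces, so A_x = 0.

A_x = 0, A_y = 1.397 kip, C_y = 29.78 kip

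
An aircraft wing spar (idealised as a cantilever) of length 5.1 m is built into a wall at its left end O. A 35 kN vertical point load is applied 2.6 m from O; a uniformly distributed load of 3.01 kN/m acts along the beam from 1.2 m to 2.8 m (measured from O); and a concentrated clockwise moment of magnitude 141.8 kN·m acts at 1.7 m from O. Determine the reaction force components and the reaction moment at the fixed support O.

Resultant of the distributed load: 3.01 × 1.6 = 4.816 kN at 2 m from O.
ΣF_x = 0: O_x = 0.
ΣF_y = 0: O_y − 35 − 3.01·1.6 = 0 → O_y = 39.82 kN.
ΣM about O: M_O − 35·2.6 − (3.01·1.6)·2 − 141.8 = 0 → M_O = 242.4 kN·m.

O_x = 0, O_y = 39.82 kN, M_O = 242.4 kN·m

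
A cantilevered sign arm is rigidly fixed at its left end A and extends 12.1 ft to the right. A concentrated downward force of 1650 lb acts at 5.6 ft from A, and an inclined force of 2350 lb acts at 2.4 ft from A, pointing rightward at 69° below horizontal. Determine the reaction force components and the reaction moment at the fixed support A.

ΣF_x = 0: A_x + 2350·cos69° = 0 → A_x = -842.2 lb.
ΣF_y = 0: A_y − 1650 − 2350·sin69° = 0 → A_y = 3844 lb.
ΣM about A: M_A − 1650·5.6 − 2350·sin69°·2.4 = 0 → M_A = 14510 lb·ft.

A_x = -842.2 lb, A_y = 3844 lb, M_A = 14510 lb·ft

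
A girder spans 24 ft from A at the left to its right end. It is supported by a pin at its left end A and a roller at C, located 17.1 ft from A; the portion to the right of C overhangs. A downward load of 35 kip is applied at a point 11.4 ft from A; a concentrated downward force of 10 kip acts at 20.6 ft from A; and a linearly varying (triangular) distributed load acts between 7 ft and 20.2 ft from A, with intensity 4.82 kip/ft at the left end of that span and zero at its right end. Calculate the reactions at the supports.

Resultant of the triangular load: ½ × 4.82 × 13.2 = 31.812 kip, acting at 11.4 ft from A (one-third of the span from the peak).
Taking moments about A: C_y·17.1 − 35·11.4 − 10·20.6 − (½·4.82·13.2)·11.4 = 0 → C_y = 967.6568/17.1 = 56.5881 ≈ 56.59 kip.
ΣF_y = 0: A_y + 56.5881 − 35 − 10 − ½·4.82·13.2 = 0 → A_y = 20.22 kip.
ΣF_x = 0: no horizontal applied forces, so A_x = 0.

A_x = 0, A_y = 20.22 kip, C_y = 56.59 kip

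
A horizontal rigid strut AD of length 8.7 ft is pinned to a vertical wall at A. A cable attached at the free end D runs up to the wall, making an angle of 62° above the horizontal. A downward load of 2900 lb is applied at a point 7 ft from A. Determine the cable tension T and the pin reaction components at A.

ΣM about A: T·sin62°·8.7 − 2900·7 = 0 → T = 20300/(8.7·0.882948) = 2642.66 ≈ 2643 lb.
ΣF_x = 0: A_x − T·cos62° = 0 → A_x = 2642.66 × 0.469472 = 1241 lb.
ΣF_y = 0: A_y + T·sin62° − 2900 = 0 → A_y = 2900 − 2642.66 × 0.882948 = 566.7 lb.

T = 2643 lb, A_x = 1241 lb, A_y = 566.7 lb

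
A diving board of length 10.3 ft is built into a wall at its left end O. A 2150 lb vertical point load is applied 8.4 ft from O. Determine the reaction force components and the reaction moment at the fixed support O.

O_x = 0, O_y = 2150 lb, M_O = 18060 lb·ft

ΣF_x = 0: O_x = 0.
ΣF_y = 0: O_y − 2150 = 0 → O_y = 2150 lb.
ΣM about O: M_O − 2150·8.4 = 0 → M_O = 18060 lb·ft.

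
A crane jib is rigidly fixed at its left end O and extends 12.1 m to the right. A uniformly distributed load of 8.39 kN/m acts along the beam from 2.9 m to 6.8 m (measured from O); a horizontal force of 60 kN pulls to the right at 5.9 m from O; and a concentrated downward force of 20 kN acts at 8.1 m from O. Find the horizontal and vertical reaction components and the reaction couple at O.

Resultant of the distributed load: 8.39 × 3.9 = 32.721 kN at 4.85 m from O.
ΣF_x = 0: O_x + 60 = 0 → O_x = -60.00 kN.
ΣF_y = 0: O_y − 8.39·3.9 − 20 = 0 → O_y = 52.72 kN.
ΣM about O: M_O − (8.39·3.9)·4.85 − 20·8.1 = 0 → M_O = 320.7 kN·m.

O_x = -60.00 kN, O_y = 52.72 kN, M_O = 320.7 kN·m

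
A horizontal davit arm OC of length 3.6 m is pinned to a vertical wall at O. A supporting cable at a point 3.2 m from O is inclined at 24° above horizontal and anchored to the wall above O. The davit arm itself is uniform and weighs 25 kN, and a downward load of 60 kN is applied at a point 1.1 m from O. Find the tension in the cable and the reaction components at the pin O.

ΣM about O: T·sin24°·3.2 − 25·1.8 − 60·1.1 = 0 → T = 111/(3.2·0.406737) = 85.2824 ≈ 85.28 kN.
ΣF_x = 0: O_x − T·cos24° = 0 → O_x = 85.2824 × 0.913545 = 77.91 kN.
ΣF_y = 0: O_y + T·sin24° − 25 − 60 = 0 → O_y = 85 − 85.2824 × 0.406737 = 50.31 kN.

T = 85.28 kN, O_x = 77.91 kN, O_y = 50.31 kN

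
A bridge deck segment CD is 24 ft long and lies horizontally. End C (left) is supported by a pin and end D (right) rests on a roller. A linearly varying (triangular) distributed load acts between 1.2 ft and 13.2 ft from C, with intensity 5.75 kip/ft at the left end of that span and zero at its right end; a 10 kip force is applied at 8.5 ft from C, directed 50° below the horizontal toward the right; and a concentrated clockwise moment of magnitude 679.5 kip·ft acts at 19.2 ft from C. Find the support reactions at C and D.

Resultant of the triangular load: ½ × 5.75 × 12 = 34.5 kip, acting at 5.2 ft from C (one-third of the span from the peak).
Moments about C: D_y·24 − (½·5.75·12)·5.2 − 10·sin50°·8.5 − 679.5 = 0 → D_y = 924.014/24 = 38.5006 ≈ 38.50 kip.
ΣF_y = 0: C_y + 38.5006 − ½·5.75·12 − 10·sin50° = 0 → C_y = 3.660 kip.
ΣF_x = 0: C_x + 10·cos50° = 0 → C_x = -6.428 kip.

C_x = -6.428 kip, C_y = 3.660 kip, D_y = 38.50 kip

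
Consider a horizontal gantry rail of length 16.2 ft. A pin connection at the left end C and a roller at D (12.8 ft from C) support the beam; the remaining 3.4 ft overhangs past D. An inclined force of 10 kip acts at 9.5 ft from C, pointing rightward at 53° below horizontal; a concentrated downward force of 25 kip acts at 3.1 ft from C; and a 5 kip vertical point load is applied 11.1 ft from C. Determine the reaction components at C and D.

C_x = -6.018 kip, C_y = 21.67 kip, D_y = 16.32 kip

ΣM about C: D_y·12.8 − 10·sin53°·9.5 − 25·3.1 − 5·11.1 = 0 → D_y = 208.87/12.8 = 16.318 ≈ 16.32 kip.
ΣF_y = 0: C_y + 16.318 − 10·sin53° − 25 − 5 = 0 → C_y = 21.67 kip.
ΣF_x = 0: C_x + 10·cos53° = 0 → C_x = -6.018 kip.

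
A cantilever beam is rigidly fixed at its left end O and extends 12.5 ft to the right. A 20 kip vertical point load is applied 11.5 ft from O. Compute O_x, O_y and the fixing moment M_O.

O_x = 0, O_y = 20.00 kip, M_O = 230.0 kip·ft

ΣF_x = 0: O_x = 0.
ΣF_y = 0: O_y − 20 = 0 → O_y = 20.00 kip.
ΣM about O: M_O − 20·11.5 = 0 → M_O = 230.0 kip·ft.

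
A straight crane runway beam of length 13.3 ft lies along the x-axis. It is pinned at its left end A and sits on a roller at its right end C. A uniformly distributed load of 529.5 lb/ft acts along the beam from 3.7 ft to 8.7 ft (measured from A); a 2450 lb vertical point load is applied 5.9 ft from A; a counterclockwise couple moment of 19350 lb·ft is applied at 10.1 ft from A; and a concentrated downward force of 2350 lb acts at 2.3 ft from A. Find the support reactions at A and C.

A_x = 0, A_y = 6175 lb, C_y = 1273 lb

Resultant of the distributed load: 529.5 × 5 = 2647.5 lb at 6.2 ft from A.
Taking moments about A: C_y·13.3 − (529.5·5)·6.2 − 2450·5.9 + 19350 − 2350·2.3 = 0 → C_y = 16924.5/13.3 = 1272.52 ≈ 1273 lb.
ΣF_y = 0: A_y + 1272.52 − 529.5·5 − 2450 − 2350 = 0 → A_y = 6175 lb.
ΣF_x = 0: no horizontal applied forces, so A_x = 0.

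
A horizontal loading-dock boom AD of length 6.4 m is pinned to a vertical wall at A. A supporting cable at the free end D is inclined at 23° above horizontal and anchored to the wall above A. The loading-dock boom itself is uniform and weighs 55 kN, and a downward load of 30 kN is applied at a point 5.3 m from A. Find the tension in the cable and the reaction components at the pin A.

ΣM about A: T·sin23°·6.4 − 55·3.2 − 30·5.3 = 0 → T = 335/(6.4·0.390731) = 133.964 ≈ 134.0 kN.
ΣF_x = 0: A_x − T·cos23° = 0 → A_x = 133.964 × 0.920505 = 123.3 kN.
ΣF_y = 0: A_y + T·sin23° − 55 − 30 = 0 → A_y = 85 − 133.964 × 0.390731 = 32.66 kN.

T = 134.0 kN, A_x = 123.3 kN, A_y = 32.66 kN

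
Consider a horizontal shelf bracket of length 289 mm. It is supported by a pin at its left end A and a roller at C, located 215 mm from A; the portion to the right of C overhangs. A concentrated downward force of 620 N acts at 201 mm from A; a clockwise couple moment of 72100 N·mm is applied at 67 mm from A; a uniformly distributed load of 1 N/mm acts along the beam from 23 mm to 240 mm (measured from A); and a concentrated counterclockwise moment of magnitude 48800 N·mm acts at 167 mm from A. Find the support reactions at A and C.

Resultant of the distributed load: 1 × 217 = 217 N at 131.5 mm from A.
ΣM about A: C_y·215 − 620·201 − 72100 − (1·217)·131.5 + 48800 = 0 → C_y = 176455.5/215 = 820.723 ≈ 820.7 N.
ΣF_y = 0: A_y + 820.723 − 620 − 1·217 = 0 → A_y = 16.28 N.
ΣF_x = 0: no horizontal applied forces, so A_x = 0.

A_x = 0, A_y = 16.28 N, C_y = 820.7 N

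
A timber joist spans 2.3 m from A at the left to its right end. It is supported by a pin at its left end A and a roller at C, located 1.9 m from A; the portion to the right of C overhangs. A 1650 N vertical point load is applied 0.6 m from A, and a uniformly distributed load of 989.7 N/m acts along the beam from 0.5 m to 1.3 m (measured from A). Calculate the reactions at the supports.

Resultant of the distributed load: 989.7 × 0.8 = 791.76 N at 0.9 m from A.
Moments about A: C_y·1.9 − 1650·0.6 − (989.7·0.8)·0.9 = 0 → C_y = 1702.584/1.9 = 896.097 ≈ 896.1 N.
ΣF_y = 0: A_y + 896.097 − 1650 − 989.7·0.8 = 0 → A_y = 1546 N.
ΣF_x = 0: no horizontal applied forces, so A_x = 0.

A_x = 0, A_y = 1546 N, C_y = 896.1 N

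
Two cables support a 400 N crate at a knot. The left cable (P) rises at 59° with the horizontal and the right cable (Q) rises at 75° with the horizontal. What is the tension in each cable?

T_P = 143.9 N, T_Q = 286.4 N

ΣF_x = 0: −T_P·cos59° + T_Q·cos75° = 0 → T_Q = 1.98995·T_P.
ΣF_y = 0: T_P·sin59° + T_Q·sin75° = 400.
Substitute: T_P·(0.857167 + 1.98995·0.965926) = 400 → T_P = 143.921 ≈ 143.9 N.
Then T_Q = 1.98995 × 143.921 = 286.4 N.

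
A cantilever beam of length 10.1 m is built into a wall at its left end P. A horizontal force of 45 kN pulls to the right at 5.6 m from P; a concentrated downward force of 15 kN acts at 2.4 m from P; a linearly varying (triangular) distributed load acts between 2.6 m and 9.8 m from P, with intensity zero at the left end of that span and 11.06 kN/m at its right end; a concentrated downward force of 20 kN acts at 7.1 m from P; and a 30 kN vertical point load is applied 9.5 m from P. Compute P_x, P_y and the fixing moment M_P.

P_x = -45.00 kN, P_y = 104.8 kN, M_P = 757.6 kN·m

Resultant of the triangular load: ½ × 11.06 × 7.2 = 39.816 kN, acting at 7.4 m from P (one-third of the span from the peak).
ΣF_x = 0: P_x + 45 = 0 → P_x = -45.00 kN.
ΣF_y = 0: P_y − 15 − ½·11.06·7.2 − 20 − 30 = 0 → P_y = 104.8 kN.
ΣM about P: M_P − 15·2.4 − (½·11.06·7.2)·7.4 − 20·7.1 − 30·9.5 = 0 → M_P = 757.6 kN·m.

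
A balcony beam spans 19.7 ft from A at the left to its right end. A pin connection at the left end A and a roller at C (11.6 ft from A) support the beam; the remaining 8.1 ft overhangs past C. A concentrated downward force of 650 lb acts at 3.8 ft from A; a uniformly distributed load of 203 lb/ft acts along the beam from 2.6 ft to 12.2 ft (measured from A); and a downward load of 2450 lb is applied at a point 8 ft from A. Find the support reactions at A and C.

A_x = 0, A_y = 1903 lb, C_y = 3146 lb

Resultant of the distributed load: 203 × 9.6 = 1948.8 lb at 7.4 ft from A.
Taking moments about A: C_y·11.6 − 650·3.8 − (203·9.6)·7.4 − 2450·8 = 0 → C_y = 36491.12/11.6 = 3145.79 ≈ 3146 lb.
ΣF_y = 0: A_y + 3145.79 − 650 − 203·9.6 − 2450 = 0 → A_y = 1903 lb.
ΣF_x = 0: no horizontal applied forces, so A_x = 0.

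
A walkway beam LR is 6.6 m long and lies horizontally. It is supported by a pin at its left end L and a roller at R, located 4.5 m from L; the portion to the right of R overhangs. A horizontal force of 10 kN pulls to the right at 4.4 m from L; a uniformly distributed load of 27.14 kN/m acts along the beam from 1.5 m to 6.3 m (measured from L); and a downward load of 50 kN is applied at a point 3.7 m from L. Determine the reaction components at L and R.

Resultant of the distributed load: 27.14 × 4.8 = 130.272 kN at 3.9 m from L.
Moments about L: R_y·4.5 − (27.14·4.8)·3.9 − 50·3.7 = 0 → R_y = 693.0608/4.5 = 154.014 ≈ 154.0 kN.
ΣF_y = 0: L_y + 154.014 − 27.14·4.8 − 50 = 0 → L_y = 26.26 kN.
ΣF_x = 0: L_x + 10 = 0 → L_x = -10.00 kN.

L_x = -10.00 kN, L_y = 26.26 kN, R_y = 154.0 kN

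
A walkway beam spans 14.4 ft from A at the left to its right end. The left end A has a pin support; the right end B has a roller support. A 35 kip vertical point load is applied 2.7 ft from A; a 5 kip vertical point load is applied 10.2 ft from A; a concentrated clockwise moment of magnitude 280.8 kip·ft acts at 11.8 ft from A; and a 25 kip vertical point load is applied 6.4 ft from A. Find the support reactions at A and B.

Moments about A: B_y·14.4 − 35·2.7 − 5·10.2 − 280.8 − 25·6.4 = 0 → B_y = 586.3/14.4 = 40.7153 ≈ 40.72 kip.
ΣF_y = 0: A_y + 40.7153 − 35 − 5 − 25 = 0 → A_y = 24.28 kip.
ΣF_x = 0: no horizontal applied forces, so A_x = 0.

A_x = 0, A_y = 24.28 kip, B_y = 40.72 kip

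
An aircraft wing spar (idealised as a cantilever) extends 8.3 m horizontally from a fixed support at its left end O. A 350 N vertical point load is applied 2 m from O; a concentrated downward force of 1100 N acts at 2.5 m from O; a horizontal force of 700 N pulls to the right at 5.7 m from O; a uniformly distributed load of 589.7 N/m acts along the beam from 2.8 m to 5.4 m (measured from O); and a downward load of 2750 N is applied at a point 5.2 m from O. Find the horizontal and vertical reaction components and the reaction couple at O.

O_x = -700.0 N, O_y = 5733 N, M_O = 24040 N·m

Resultant of the distributed load: 589.7 × 2.6 = 1533.22 N at 4.1 m from O.
ΣF_x = 0: O_x + 700 = 0 → O_x = -700.0 N.
ΣF_y = 0: O_y − 350 − 1100 − 589.7·2.6 − 2750 = 0 → O_y = 5733 N.
ΣM about O: M_O − 350·2 − 1100·2.5 − (589.7·2.6)·4.1 − 2750·5.2 = 0 → M_O = 24040 N·m.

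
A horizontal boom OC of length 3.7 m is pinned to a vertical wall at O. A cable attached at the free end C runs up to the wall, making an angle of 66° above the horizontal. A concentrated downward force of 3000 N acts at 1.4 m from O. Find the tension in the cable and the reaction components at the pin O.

ΣM about O: T·sin66°·3.7 − 3000·1.4 = 0 → T = 4200/(3.7·0.913545) = 1242.56 ≈ 1243 N.
ΣF_x = 0: O_x − T·cos66° = 0 → O_x = 1242.56 × 0.406737 = 505.4 N.
ΣF_y = 0: O_y + T·sin66° − 3000 = 0 → O_y = 3000 − 1242.56 × 0.913545 = 1865 N.

T = 1243 N, O_x = 505.4 N, O_y = 1865 N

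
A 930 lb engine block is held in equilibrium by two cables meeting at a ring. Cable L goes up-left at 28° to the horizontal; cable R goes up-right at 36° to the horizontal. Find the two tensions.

T_L = 837.1 lb, T_R = 913.6 lb

ΣF_x = 0: −T_L·cos28° + T_R·cos36° = 0 → T_R = 1.09138·T_L.
ΣF_y = 0: T_L·sin28° + T_R·sin36° = 930.
Substitute: T_L·(0.469472 + 1.09138·0.587785) = 930 → T_L = 837.107 ≈ 837.1 lb.
Then T_R = 1.09138 × 837.107 = 913.6 lb.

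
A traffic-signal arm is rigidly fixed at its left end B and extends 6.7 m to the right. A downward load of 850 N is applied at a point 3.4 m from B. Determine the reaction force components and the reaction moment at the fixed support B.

ΣF_x = 0: B_x = 0.
ΣF_y = 0: B_y − 850 = 0 → B_y = 850.0 N.
ΣM about B: M_B − 850·3.4 = 0 → M_B = 2890 N·m.

B_x = 0, B_y = 850.0 N, M_B = 2890 N·m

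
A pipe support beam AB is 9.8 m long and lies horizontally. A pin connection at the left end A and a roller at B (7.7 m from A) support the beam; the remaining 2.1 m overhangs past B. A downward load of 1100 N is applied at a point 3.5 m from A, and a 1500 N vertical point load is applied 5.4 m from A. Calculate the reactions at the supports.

ΣM about A: B_y·7.7 − 1100·3.5 − 1500·5.4 = 0 → B_y = 11950/7.7 = 1551.95 ≈ 1552 N.
ΣF_y = 0: A_y + 1551.95 − 1100 − 1500 = 0 → A_y = 1048 N.
ΣF_x = 0: no horizontal applied forces, so A_x = 0.

A_x = 0, A_y = 1048 N, B_y = 1552 N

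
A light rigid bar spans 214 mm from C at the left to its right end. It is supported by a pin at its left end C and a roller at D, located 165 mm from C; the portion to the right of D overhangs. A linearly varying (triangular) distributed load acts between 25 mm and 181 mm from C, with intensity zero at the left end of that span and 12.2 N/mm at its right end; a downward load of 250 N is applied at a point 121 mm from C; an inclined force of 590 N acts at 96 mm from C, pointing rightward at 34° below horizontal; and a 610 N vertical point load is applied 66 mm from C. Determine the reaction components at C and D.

Resultant of the triangular load: ½ × 12.2 × 156 = 951.6 N, acting at 129 mm from C (one-third of the span from the peak).
ΣM about C: D_y·165 − (½·12.2·156)·129 − 250·121 − 590·sin34°·96 − 610·66 = 0 → D_y = 224939/165 = 1363.27 ≈ 1363 N.
ΣF_y = 0: C_y + 1363.27 − ½·12.2·156 − 250 − 590·sin34° − 610 = 0 → C_y = 778.3 N.
ΣF_x = 0: C_x + 590·cos34° = 0 → C_x = -489.1 N.

C_x = -489.1 N, C_y = 778.3 N, D_y = 1363 N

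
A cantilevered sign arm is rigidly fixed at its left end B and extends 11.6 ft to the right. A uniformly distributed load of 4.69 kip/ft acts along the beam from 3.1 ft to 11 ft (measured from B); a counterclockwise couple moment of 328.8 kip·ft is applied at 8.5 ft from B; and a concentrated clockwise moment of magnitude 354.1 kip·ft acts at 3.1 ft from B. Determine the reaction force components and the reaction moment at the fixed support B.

B_x = 0, B_y = 37.05 kip, M_B = 286.5 kip·ft

Resultant of the distributed load: 4.69 × 7.9 = 37.051 kip at 7.05 ft from B.
ΣF_x = 0: B_x = 0.
ΣF_y = 0: B_y − 4.69·7.9 = 0 → B_y = 37.05 kip.
ΣM about B: M_B − (4.69·7.9)·7.05 + 328.8 − 354.1 = 0 → M_B = 286.5 kip·ft.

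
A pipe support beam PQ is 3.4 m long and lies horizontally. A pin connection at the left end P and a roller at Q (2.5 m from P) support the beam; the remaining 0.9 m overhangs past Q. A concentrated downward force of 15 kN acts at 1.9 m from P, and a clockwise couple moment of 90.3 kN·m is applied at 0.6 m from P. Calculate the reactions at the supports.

P_x = 0, P_y = -32.52 kN, Q_y = 47.52 kN

Taking moments about P: Q_y·2.5 − 15·1.9 − 90.3 = 0 → Q_y = 118.8/2.5 = 47.52 kN.
ΣF_y = 0: P_y + 47.52 − 15 = 0 → P_y = -32.52 kN.
ΣF_x = 0: no horizontal applied forces, so P_x = 0.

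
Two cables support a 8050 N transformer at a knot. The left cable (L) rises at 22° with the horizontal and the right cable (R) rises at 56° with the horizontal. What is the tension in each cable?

T_L = 4602 N, T_R = 7631 N

ΣF_x = 0: −T_L·cos22° + T_R·cos56° = 0 → T_R = 1.65808·T_L.
ΣF_y = 0: T_L·sin22° + T_R·sin56° = 8050.
Substitute: T_L·(0.374607 + 1.65808·0.829038) = 8050 → T_L = 4602.06 ≈ 4602 N.
Then T_R = 1.65808 × 4602.06 = 7631 N.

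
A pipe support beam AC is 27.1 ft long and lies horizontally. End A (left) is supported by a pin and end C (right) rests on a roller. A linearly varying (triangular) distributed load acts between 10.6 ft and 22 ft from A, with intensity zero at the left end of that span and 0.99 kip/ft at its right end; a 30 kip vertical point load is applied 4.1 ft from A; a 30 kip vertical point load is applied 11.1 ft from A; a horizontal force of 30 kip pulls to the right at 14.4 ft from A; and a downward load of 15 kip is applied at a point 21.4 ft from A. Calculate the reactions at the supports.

Resultant of the triangular load: ½ × 0.99 × 11.4 = 5.643 kip, acting at 18.2 ft from A (one-third of the span from the peak).
Taking moments about A: C_y·27.1 − (½·0.99·11.4)·18.2 − 30·4.1 − 30·11.1 − 15·21.4 = 0 → C_y = 879.7026/27.1 = 32.4614 ≈ 32.46 kip.
ΣF_y = 0: A_y + 32.4614 − ½·0.99·11.4 − 30 − 30 − 15 = 0 → A_y = 48.18 kip.
ΣF_x = 0: A_x + 30 = 0 → A_x = -30.00 kip.

A_x = -30.00 kip, A_y = 48.18 kip, C_y = 32.46 kip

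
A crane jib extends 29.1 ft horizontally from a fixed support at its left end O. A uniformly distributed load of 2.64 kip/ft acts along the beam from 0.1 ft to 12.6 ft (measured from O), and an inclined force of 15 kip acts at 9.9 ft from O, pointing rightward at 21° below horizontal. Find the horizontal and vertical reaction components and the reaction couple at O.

Resultant of the distributed load: 2.64 × 12.5 = 33 kip at 6.35 ft from O.
ΣF_x = 0: O_x + 15·cos21° = 0 → O_x = -14.00 kip.
ΣF_y = 0: O_y − 2.64·12.5 − 15·sin21° = 0 → O_y = 38.38 kip.
ΣM about O: M_O − (2.64·12.5)·6.35 − 15·sin21°·9.9 = 0 → M_O = 262.8 kip·ft.

O_x = -14.00 kip, O_y = 38.38 kip, M_O = 262.8 kip·ft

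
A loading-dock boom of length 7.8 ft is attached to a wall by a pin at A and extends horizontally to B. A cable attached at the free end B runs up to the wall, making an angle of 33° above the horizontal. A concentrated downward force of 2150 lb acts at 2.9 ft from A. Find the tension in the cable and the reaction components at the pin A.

T = 1468 lb, A_x = 1231 lb, A_y = 1351 lb

ΣM about A: T·sin33°·7.8 − 2150·2.9 = 0 → T = 6235/(7.8·0.544639) = 1467.69 ≈ 1468 lb.
ΣF_x = 0: A_x − T·cos33° = 0 → A_x = 1467.69 × 0.838671 = 1231 lb.
ΣF_y = 0: A_y + T·sin33° − 2150 = 0 → A_y = 2150 − 1467.69 × 0.544639 = 1351 lb.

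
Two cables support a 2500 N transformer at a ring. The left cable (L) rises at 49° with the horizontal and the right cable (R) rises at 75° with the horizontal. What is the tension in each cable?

T_L = 780.5 N, T_R = 1978 N

ΣF_x = 0: −T_L·cos49° + T_R·cos75° = 0 → T_R = 2.53482·T_L.
ΣF_y = 0: T_L·sin49° + T_R·sin75° = 2500.
Substitute: T_L·(0.75471 + 2.53482·0.965926) = 2500 → T_L = 780.48 ≈ 780.5 N.
Then T_R = 2.53482 × 780.48 = 1978 N.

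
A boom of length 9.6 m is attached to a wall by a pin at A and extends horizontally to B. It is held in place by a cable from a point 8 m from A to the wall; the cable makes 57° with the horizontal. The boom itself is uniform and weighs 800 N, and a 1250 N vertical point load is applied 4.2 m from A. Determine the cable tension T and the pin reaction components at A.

T = 1355 N, A_x = 737.9 N, A_y = 913.8 N

ΣM about A: T·sin57°·8 − 800·4.8 − 1250·4.2 = 0 → T = 9090/(8·0.838671) = 1354.82 ≈ 1355 N.
ΣF_x = 0: A_x − T·cos57° = 0 → A_x = 1354.82 × 0.544639 = 737.9 N.
ΣF_y = 0: A_y + T·sin57° − 800 − 1250 = 0 → A_y = 2050 − 1354.82 × 0.838671 = 913.8 N.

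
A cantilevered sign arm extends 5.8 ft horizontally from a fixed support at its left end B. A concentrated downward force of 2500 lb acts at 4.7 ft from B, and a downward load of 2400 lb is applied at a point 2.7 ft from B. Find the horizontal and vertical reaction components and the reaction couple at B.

B_x = 0, B_y = 4900 lb, M_B = 18230 lb·ft

ΣF_x = 0: B_x = 0.
ΣF_y = 0: B_y − 2500 − 2400 = 0 → B_y = 4900 lb.
ΣM about B: M_B − 2500·4.7 − 2400·2.7 = 0 → M_B = 18230 lb·ft.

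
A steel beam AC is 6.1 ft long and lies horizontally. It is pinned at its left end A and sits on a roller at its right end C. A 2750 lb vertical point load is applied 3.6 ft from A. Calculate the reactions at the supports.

Moments about A: C_y·6.1 − 2750·3.6 = 0 → C_y = 9900/6.1 = 1622.95 ≈ 1623 lb.
ΣF_y = 0: A_y + 1622.95 − 2750 = 0 → A_y = 1127 lb.
ΣF_x = 0: no horizontal applied forces, so A_x = 0.

A_x = 0, A_y = 1127 lb, C_y = 1623 lb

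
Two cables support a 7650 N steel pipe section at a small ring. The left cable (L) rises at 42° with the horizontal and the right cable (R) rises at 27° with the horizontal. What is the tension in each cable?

ΣF_x = 0: −T_L·cos42° + T_R·cos27° = 0 → T_R = 0.834051·T_L.
ΣF_y = 0: T_L·sin42° + T_R·sin27° = 7650.
Substitute: T_L·(0.669131 + 0.834051·0.45399) = 7650 → T_L = 7301.14 ≈ 7301 N.
Then T_R = 0.834051 × 7301.14 = 6090 N.

T_L = 7301 N, T_R = 6090 N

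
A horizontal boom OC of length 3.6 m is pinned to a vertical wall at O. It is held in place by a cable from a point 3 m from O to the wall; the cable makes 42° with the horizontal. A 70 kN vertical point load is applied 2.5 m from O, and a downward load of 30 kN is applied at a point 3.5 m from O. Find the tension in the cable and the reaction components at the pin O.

ΣM about O: T·sin42°·3 − 70·2.5 − 30·3.5 = 0 → T = 280/(3·0.669131) = 139.484 ≈ 139.5 kN.
ΣF_x = 0: O_x − T·cos42° = 0 → O_x = 139.484 × 0.743145 = 103.7 kN.
ΣF_y = 0: O_y + T·sin42° − 70 − 30 = 0 → O_y = 100 − 139.484 × 0.669131 = 6.667 kN.

T = 139.5 kN, O_x = 103.7 kN, O_y = 6.667 kN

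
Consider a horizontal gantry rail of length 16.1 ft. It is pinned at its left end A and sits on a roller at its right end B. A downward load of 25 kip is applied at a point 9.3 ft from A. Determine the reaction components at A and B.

Moments about A: B_y·16.1 − 25·9.3 = 0 → B_y = 232.5/16.1 = 14.441 ≈ 14.44 kip.
ΣF_y = 0: A_y + 14.441 − 25 = 0 → A_y = 10.56 kip.
ΣF_x = 0: no horizontal applied forces, so A_x = 0.

A_x = 0, A_y = 10.56 kip, B_y = 14.44 kip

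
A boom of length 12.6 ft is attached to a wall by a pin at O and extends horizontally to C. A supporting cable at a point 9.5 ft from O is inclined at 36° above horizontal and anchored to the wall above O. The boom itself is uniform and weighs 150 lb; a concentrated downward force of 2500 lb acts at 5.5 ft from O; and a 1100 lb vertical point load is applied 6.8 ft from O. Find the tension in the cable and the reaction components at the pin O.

T = 3971 lb, O_x = 3213 lb, O_y = 1416 lb

ΣM about O: T·sin36°·9.5 − 150·6.3 − 2500·5.5 − 1100·6.8 = 0 → T = 22175/(9.5·0.587785) = 3971.2 ≈ 3971 lb.
ΣF_x = 0: O_x − T·cos36° = 0 → O_x = 3971.2 × 0.809017 = 3213 lb.
ΣF_y = 0: O_y + T·sin36° − 150 − 2500 − 1100 = 0 → O_y = 3750 − 3971.2 × 0.587785 = 1416 lb.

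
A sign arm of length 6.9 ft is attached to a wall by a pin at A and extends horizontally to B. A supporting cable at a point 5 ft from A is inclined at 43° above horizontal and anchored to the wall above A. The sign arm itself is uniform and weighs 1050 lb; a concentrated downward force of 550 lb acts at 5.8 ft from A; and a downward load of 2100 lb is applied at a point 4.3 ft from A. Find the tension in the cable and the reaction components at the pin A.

ΣM about A: T·sin43°·5 − 1050·3.45 − 550·5.8 − 2100·4.3 = 0 → T = 15842.5/(5·0.681998) = 4645.91 ≈ 4646 lb.
ΣF_x = 0: A_x − T·cos43° = 0 → A_x = 4645.91 × 0.731354 = 3398 lb.
ΣF_y = 0: A_y + T·sin43° − 1050 − 550 − 2100 = 0 → A_y = 3700 − 4645.91 × 0.681998 = 531.5 lb.

T = 4646 lb, A_x = 3398 lb, A_y = 531.5 lb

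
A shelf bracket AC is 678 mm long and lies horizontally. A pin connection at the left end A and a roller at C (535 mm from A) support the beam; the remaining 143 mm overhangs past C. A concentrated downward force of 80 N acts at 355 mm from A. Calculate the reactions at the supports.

A_x = 0, A_y = 26.92 N, C_y = 53.08 N

ΣM about A: C_y·535 − 80·355 = 0 → C_y = 28400/535 = 53.0841 ≈ 53.08 N.
ΣF_y = 0: A_y + 53.0841 − 80 = 0 → A_y = 26.92 N.
ΣF_x = 0: no horizontal applied forces, so A_x = 0.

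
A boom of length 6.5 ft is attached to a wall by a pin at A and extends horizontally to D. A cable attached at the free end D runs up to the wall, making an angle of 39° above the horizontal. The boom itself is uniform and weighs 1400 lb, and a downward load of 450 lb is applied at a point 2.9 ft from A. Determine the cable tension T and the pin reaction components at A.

T = 1431 lb, A_x = 1112 lb, A_y = 949.2 lb

ΣM about A: T·sin39°·6.5 − 1400·3.25 − 450·2.9 = 0 → T = 5855/(6.5·0.62932) = 1431.34 ≈ 1431 lb.
ΣF_x = 0: A_x − T·cos39° = 0 → A_x = 1431.34 × 0.777146 = 1112 lb.
ΣF_y = 0: A_y + T·sin39° − 1400 − 450 = 0 → A_y = 1850 − 1431.34 × 0.62932 = 949.2 lb.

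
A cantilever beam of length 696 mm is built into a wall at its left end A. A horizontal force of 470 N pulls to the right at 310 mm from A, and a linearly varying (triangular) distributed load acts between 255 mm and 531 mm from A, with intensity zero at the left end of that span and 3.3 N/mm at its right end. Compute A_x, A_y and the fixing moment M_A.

A_x = -470.0 N, A_y = 455.4 N, M_A = 199900 N·mm

Resultant of the triangular load: ½ × 3.3 × 276 = 455.4 N, acting at 439 mm from A (one-third of the span from the peak).
ΣF_x = 0: A_x + 470 = 0 → A_x = -470.0 N.
ΣF_y = 0: A_y − ½·3.3·276 = 0 → A_y = 455.4 N.
ΣM about A: M_A − (½·3.3·276)·439 = 0 → M_A = 199900 N·mm.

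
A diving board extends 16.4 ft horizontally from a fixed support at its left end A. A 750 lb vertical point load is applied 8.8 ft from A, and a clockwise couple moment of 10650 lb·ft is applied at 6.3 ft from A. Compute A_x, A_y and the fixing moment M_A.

A_x = 0, A_y = 750.0 lb, M_A = 17250 lb·ft

ΣF_x = 0: A_x = 0.
ΣF_y = 0: A_y − 750 = 0 → A_y = 750.0 lb.
ΣM about A: M_A − 750·8.8 − 10650 = 0 → M_A = 17250 lb·ft.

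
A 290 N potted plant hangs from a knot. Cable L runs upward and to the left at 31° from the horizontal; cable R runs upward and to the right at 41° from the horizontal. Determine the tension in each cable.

T_L = 230.1 N, T_R = 261.4 N

ΣF_x = 0: −T_L·cos31° + T_R·cos41° = 0 → T_R = 1.13576·T_L.
ΣF_y = 0: T_L·sin31° + T_R·sin41° = 290.
Substitute: T_L·(0.515038 + 1.13576·0.656059) = 290 → T_L = 230.129 ≈ 230.1 N.
Then T_R = 1.13576 × 230.129 = 261.4 N.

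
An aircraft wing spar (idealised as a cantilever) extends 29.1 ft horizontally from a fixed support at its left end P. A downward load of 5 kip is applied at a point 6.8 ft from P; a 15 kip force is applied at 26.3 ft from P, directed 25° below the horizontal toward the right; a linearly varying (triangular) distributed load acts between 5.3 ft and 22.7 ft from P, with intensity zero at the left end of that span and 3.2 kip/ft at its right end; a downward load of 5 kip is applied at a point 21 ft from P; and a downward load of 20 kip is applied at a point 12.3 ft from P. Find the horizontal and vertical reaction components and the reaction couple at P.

P_x = -13.59 kip, P_y = 64.18 kip, M_P = 1022 kip·ft

Resultant of the triangular load: ½ × 3.2 × 17.4 = 27.84 kip, acting at 16.9 ft from P (one-third of the span from the peak).
ΣF_x = 0: P_x + 15·cos25° = 0 → P_x = -13.59 kip.
ΣF_y = 0: P_y − 5 − 15·sin25° − ½·3.2·17.4 − 5 − 20 = 0 → P_y = 64.18 kip.
ΣM about P: M_P − 5·6.8 − 15·sin25°·26.3 − (½·3.2·17.4)·16.9 − 5·21 − 20·12.3 = 0 → M_P = 1022 kip·ft.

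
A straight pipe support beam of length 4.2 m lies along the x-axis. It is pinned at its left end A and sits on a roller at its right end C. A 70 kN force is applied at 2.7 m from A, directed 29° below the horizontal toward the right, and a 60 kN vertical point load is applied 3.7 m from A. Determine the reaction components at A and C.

ΣM about A: C_y·4.2 − 70·sin29°·2.7 − 60·3.7 = 0 → C_y = 313.629/4.2 = 74.6736 ≈ 74.67 kN.
ΣF_y = 0: A_y + 74.6736 − 70·sin29° − 60 = 0 → A_y = 19.26 kN.
ΣF_x = 0: A_x + 70·cos29° = 0 → A_x = -61.22 kN.

A_x = -61.22 kN, A_y = 19.26 kN, C_y = 74.67 kN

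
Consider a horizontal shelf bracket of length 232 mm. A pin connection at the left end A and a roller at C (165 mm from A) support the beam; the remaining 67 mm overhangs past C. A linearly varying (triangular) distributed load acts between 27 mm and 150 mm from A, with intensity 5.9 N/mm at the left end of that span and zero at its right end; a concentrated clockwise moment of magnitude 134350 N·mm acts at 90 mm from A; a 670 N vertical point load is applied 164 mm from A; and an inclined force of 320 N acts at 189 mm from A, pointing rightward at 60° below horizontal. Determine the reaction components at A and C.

A_x = -160.0 N, A_y = -637.2 N, C_y = 1947 N

Resultant of the triangular load: ½ × 5.9 × 123 = 362.85 N, acting at 68 mm from A (one-third of the span from the peak).
ΣM about A: C_y·165 − (½·5.9·123)·68 − 134350 − 670·164 − 320·sin60°·189 = 0 → C_y = 321281/165 = 1947.16 ≈ 1947 N.
ΣF_y = 0: A_y + 1947.16 − ½·5.9·123 − 670 − 320·sin60° = 0 → A_y = -637.2 N.
ΣF_x = 0: A_x + 320·cos60° = 0 → A_x = -160.0 N.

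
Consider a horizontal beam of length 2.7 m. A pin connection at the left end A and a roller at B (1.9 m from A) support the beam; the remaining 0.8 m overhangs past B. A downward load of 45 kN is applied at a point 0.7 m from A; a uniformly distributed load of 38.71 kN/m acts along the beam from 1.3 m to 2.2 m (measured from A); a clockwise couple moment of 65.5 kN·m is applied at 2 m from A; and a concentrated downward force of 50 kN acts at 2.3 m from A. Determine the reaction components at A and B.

Resultant of the distributed load: 38.71 × 0.9 = 34.839 kN at 1.75 m from A.
Moments about A: B_y·1.9 − 45·0.7 − (38.71·0.9)·1.75 − 65.5 − 50·2.3 = 0 → B_y = 272.96825/1.9 = 143.668 ≈ 143.7 kN.
ΣF_y = 0: A_y + 143.668 − 45 − 38.71·0.9 − 50 = 0 → A_y = -13.83 kN.
ΣF_x = 0: no horizontal applied forces, so A_x = 0.

A_x = 0, A_y = -13.83 kN, B_y = 143.7 kN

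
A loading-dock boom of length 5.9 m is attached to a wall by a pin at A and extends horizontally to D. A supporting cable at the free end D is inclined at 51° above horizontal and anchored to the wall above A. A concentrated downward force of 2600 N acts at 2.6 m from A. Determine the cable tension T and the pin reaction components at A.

ΣM about A: T·sin51°·5.9 − 2600·2.6 = 0 → T = 6760/(5.9·0.777146) = 1474.32 ≈ 1474 N.
ΣF_x = 0: A_x − T·cos51° = 0 → A_x = 1474.32 × 0.62932 = 927.8 N.
ΣF_y = 0: A_y + T·sin51° − 2600 = 0 → A_y = 2600 − 1474.32 × 0.777146 = 1454 N.

T = 1474 N, A_x = 927.8 N, A_y = 1454 N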